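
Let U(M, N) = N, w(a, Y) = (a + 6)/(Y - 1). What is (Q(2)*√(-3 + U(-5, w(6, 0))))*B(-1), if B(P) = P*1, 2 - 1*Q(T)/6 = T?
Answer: 0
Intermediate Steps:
w(a, Y) = (6 + a)/(-1 + Y)
Q(T) = 12 - 6*T
B(P) = P
(Q(2)*√(-3 + U(-5, w(6, 0))))*B(-1) = ((12 - 6*2)*√(-3 + (6 + 6)/(-1 + 0)))*(-1) = ((12 - 12)*√(-3 + 12/(-1)))*(-1) = (0*√(-3 - 1*12))*(-1) = (0*√(-3 - 12))*(-1) = (0*√(-15))*(-1) = (0*(I*√15))*(-1) = 0*(-1) = 0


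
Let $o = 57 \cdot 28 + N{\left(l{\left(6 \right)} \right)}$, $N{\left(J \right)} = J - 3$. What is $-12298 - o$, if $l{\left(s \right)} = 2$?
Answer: $-13893$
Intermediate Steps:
$N{\left(J \right)} = -3 + J$ ($N{\left(J \right)} = J - 3 = -3 + J$)
$o = 1595$ ($o = 57 \cdot 28 + \left(-3 + 2\right) = 1596 - 1 = 1595$)
$-12298 - o = -12298 - 1595 = -13893$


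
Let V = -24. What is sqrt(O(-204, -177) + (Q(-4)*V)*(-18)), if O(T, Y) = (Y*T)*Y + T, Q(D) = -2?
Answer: 2*I*sqrt(1598046) ≈ 2528.3*I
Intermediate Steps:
O(T, Y) = T + T*Y**2 (O(T, Y) = (T*Y)*Y + T = T*Y**2 + T = T + T*Y**2)
sqrt(O(-204, -177) + (Q(-4)*V)*(-18)) = sqrt(-204*(1 + (-177)**2) - 2*(-24)*(-18)) = sqrt(-204*(1 + 31329) + 48*(-18)) = sqrt(-204*31330 - 864) = sqrt(-6391320 - 864) = sqrt(-6392184) = 2*I*sqrt(1598046)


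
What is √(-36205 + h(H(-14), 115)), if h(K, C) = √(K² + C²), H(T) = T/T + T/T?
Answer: √(-36205 + √13229) ≈ 189.97*I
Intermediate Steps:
H(T) = 2 (H(T) = 1 + 1 = 2)
h(K, C) = √(C² + K²)
√(-36205 + h(H(-14), 115)) = √(-36205 + √(115² + 2²)) = √(-36205 + √(13225 + 4)) = √(-36205 + √13229)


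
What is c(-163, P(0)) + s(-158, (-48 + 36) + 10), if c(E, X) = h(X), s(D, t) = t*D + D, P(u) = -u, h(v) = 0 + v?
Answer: 158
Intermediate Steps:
h(v) = v
s(D, t) = D + D*t (s(D, t) = D*t + D = D + D*t)
c(E, X) = X
c(-163, P(0)) + s(-158, (-48 + 36) + 10) = -1*0 - 158*(1 + ((-48 + 36) + 10)) = 0 - 158*(1 + (-12 + 10)) = 0 - 158*(1 - 2) = 0 - 158*(-1) = 0 + 158 = 158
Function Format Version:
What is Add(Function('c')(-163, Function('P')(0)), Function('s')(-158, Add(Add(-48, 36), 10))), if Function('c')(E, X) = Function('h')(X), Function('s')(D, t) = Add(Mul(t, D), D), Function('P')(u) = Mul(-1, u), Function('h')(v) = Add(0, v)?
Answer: 158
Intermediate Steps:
Function('h')(v) = v
Function('s')(D, t) = Add(D, Mul(D, t)) (Function('s')(D, t) = Add(Mul(D, t), D) = Add(D, Mul(D, t)))
Function('c')(E, X) = X
Add(Function('c')(-163, Function('P')(0)), Function('s')(-158, Add(Add(-48, 36), 10))) = Add(Mul(-1, 0), Mul(-158, Add(1, Add(Add(-48, 36), 10)))) = Add(0, Mul(-158, Add(1, Add(-12, 10)))) = Add(0, Mul(-158, Add(1, -2))) = Add(0, Mul(-158, -1)) = Add(0, 158) = 158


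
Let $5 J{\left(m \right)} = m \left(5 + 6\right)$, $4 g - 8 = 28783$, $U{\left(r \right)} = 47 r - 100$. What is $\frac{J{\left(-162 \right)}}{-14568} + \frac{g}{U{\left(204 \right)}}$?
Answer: $\frac{90198621}{115184320} \approx 0.78308$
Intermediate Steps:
$U{\left(r \right)} = -100 + 47 r$
$g = \frac{28791}{4}$ ($g = 2 + \frac{1}{4} \cdot 28783 = 2 + \frac{28783}{4} = \frac{28791}{4} \approx 7197.8$)
$J{\left(m \right)} = \frac{11 m}{5}$ ($J{\left(m \right)} = \frac{m \left(5 + 6\right)}{5} = \frac{m 11}{5} = \frac{11 m}{5}$)
$\frac{J{\left(-162 \right)}}{-14568} + \frac{g}{U{\left(204 \right)}} = \frac{\frac{11}{5} \left(-162\right)}{-14568} + \frac{28791}{4 \left(-100 + 47 \cdot 204\right)} = \left(- \frac{1782}{5}\right) \left(- \frac{1}{14568}\right) + \frac{28791}{4 \left(-100 + 9588\right)} = \frac{297}{12140} + \frac{28791}{4 \cdot 9488} = \frac{297}{12140} + \frac{28791}{4} \cdot \frac{1}{9488} = \frac{297}{12140} + \frac{28791}{37952} = \frac{90198621}{115184320}$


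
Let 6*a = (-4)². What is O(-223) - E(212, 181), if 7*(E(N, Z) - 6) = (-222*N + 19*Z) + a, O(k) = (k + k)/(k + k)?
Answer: 130762/21 ≈ 6226.8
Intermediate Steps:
a = 8/3 (a = (⅙)*(-4)² = (⅙)*16 = 8/3 ≈ 2.6667)
O(k) = 1 (O(k) = (2*k)/((2*k)) = (2*k)*(1/(2*k)) = 1)
E(N, Z) = 134/21 - 222*N/7 + 19*Z/7 (E(N, Z) = 6 + ((-222*N + 19*Z) + 8/3)/7 = 6 + (8/3 - 222*N + 19*Z)/7 = 6 + (8/21 - 222*N/7 + 19*Z/7) = 134/21 - 222*N/7 + 19*Z/7)
O(-223) - E(212, 181) = 1 - (134/21 - 222/7*212 + (19/7)*181) = 1 - (134/21 - 47064/7 + 3439/7) = 1 - 1*(-130741/21) = 1 + 130741/21 = 130762/21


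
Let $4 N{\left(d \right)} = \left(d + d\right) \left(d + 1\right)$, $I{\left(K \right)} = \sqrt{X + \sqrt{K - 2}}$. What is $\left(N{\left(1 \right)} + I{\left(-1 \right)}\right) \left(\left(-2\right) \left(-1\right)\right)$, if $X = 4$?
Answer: $2 + 2 \sqrt{4 + i \sqrt{3}} \approx 6.0887 + 0.84723 i$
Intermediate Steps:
$I{\left(K \right)} = \sqrt{4 + \sqrt{-2 + K}}$ ($I{\left(K \right)} = \sqrt{4 + \sqrt{K - 2}} = \sqrt{4 + \sqrt{-2 + K}}$)
$N{\left(d \right)} = \frac{d \left(1 + d\right)}{2}$ ($N{\left(d \right)} = \frac{\left(d + d\right) \left(d + 1\right)}{4} = \frac{2 d \left(1 + d\right)}{4} = \frac{d \left(1 + d\right)}{2}$)
$\left(N{\left(1 \right)} + I{\left(-1 \right)}\right) \left(\left(-2\right) \left(-1\right)\right) = \left(\frac{1}{2} \cdot 1 \left(1 + 1\right) + \sqrt{4 + \sqrt{-2 - 1}}\right) \left(\left(-2\right) \left(-1\right)\right) = \left(\frac{1}{2} \cdot 1 \cdot 2 + \sqrt{4 + \sqrt{-3}}\right) 2 = \left(1 + \sqrt{4 + i \sqrt{3}}\right) 2 = 2 + 2 \sqrt{4 + i \sqrt{3}}$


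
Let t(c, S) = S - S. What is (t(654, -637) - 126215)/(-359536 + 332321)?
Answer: 25243/5443 ≈ 4.6377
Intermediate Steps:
t(c, S) = 0
(t(654, -637) - 126215)/(-359536 + 332321) = (0 - 126215)/(-359536 + 332321) = -126215/(-27215) = -126215*(-1/27215) = 25243/5443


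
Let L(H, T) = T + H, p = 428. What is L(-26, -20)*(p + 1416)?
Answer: -84824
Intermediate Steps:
L(H, T) = H + T
L(-26, -20)*(p + 1416) = (-26 - 20)*(428 + 1416) = -46*1844 = -84824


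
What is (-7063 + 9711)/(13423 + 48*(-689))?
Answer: -2648/19649 ≈ -0.13477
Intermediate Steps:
(-7063 + 9711)/(13423 + 48*(-689)) = 2648/(13423 - 33072) = 2648/(-19649) = 2648*(-1/19649) = -2648/19649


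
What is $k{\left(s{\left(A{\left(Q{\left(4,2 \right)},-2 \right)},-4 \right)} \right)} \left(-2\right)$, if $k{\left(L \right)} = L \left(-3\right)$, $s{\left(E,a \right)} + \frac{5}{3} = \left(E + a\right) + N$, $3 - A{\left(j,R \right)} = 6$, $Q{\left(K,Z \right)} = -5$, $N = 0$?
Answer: $-52$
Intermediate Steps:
$A{\left(j,R \right)} = -3$ ($A{\left(j,R \right)} = 3 - 6 = -3$)
$s{\left(E,a \right)} = - \frac{5}{3} + E + a$ ($s{\left(E,a \right)} = - \frac{5}{3} + \left(\left(E + a\right) + 0\right) = - \frac{5}{3} + \left(E + a\right) = - \frac{5}{3} + E + a$)
$k{\left(L \right)} = - 3 L$
$k{\left(s{\left(A{\left(Q{\left(4,2 \right)},-2 \right)},-4 \right)} \right)} \left(-2\right) = - 3 \left(- \frac{5}{3} - 3 - 4\right) \left(-2\right) = \left(-3\right) \left(- \frac{26}{3}\right) \left(-2\right) = 26 \left(-2\right) = -52$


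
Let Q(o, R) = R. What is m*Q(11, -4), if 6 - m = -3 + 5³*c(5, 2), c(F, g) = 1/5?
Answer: 64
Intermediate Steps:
c(F, g) = ⅕
m = -16 (m = 6 - (-3 + 5³*(⅕)) = 6 - (-3 + 125*(⅕)) = 6 - (-3 + 25) = 6 - 1*22 = 6 - 22 = -16)
m*Q(11, -4) = -16*(-4) = 64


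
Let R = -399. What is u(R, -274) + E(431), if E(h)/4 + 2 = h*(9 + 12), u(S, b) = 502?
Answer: 36698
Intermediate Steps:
E(h) = -8 + 84*h (E(h) = -8 + 4*(h*(9 + 12)) = -8 + 4*(h*21) = -8 + 4*(21*h) = -8 + 84*h)
u(R, -274) + E(431) = 502 + (-8 + 84*431) = 502 + (-8 + 36204) = 502 + 36196 = 36698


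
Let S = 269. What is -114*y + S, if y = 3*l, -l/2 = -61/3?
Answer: -13639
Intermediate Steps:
l = 122/3 (l = -(-122)/3 = -2*(-61/3) = 122/3 ≈ 40.667)
y = 122 (y = 3*(122/3) = 122)
-114*y + S = -114*122 + 269 = -13908 + 269 = -13639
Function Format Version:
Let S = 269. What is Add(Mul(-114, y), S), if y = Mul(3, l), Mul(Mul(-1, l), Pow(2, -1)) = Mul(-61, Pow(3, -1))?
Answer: -13639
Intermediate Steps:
l = Rational(122, 3) (l = Mul(-2, Mul(-61, Pow(3, -1))) = Mul(-2, Mul(-61, Rational(1, 3))) = Mul(-2, Rational(-61, 3)) = Rational(122, 3) ≈ 40.667)
y = 122 (y = Mul(3, Rational(122, 3)) = 122)
Add(Mul(-114, y), S) = Add(Mul(-114, 122), 269) = Add(-13908, 269) = -13639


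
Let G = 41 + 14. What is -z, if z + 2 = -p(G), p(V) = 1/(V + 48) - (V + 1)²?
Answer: -322801/103 ≈ -3134.0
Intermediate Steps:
G = 55
p(V) = 1/(48 + V) - (1 + V)²
z = 322801/103 (z = -2 - (1 - 48*(1 + 55)² - 1*55*(1 + 55)²)/(48 + 55) = -2 - (1 - 48*56² - 1*55*56²)/103 = -2 - (1 - 48*3136 - 1*55*3136)/103 = -2 - (1 - 150528 - 172480)/103 = -2 - (-323007)/103 = -2 - 1*(-323007/103) = -2 + 323007/103 = 322801/103 ≈ 3134.0)
-z = -1*322801/103 = -322801/103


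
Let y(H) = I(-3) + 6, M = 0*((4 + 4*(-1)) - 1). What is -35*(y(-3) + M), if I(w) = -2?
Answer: -140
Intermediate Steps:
M = 0 (M = 0*((4 - 4) - 1) = 0*(0 - 1) = 0*(-1) = 0)
y(H) = 4 (y(H) = -2 + 6 = 4)
-35*(y(-3) + M) = -35*(4 + 0) = -35*4 = -140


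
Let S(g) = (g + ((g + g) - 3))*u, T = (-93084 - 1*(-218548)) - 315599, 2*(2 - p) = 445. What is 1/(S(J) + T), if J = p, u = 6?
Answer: -1/194122 ≈ -5.1514e-6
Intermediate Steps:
p = -441/2 (p = 2 - 1/2*445 = 2 - 445/2 = -441/2 ≈ -220.50)
J = -441/2 ≈ -220.50
T = -190135 (T = (-93084 + 218548) - 315599 = 125464 - 315599 = -190135)
S(g) = -18 + 18*g (S(g) = (g + ((g + g) - 3))*6 = (g + (2*g - 3))*6 = (g + (-3 + 2*g))*6 = (-3 + 3*g)*6 = -18 + 18*g)
1/(S(J) + T) = 1/((-18 + 18*(-441/2)) - 190135) = 1/((-18 - 3969) - 190135) = 1/(-3987 - 190135) = 1/(-194122) = -1/194122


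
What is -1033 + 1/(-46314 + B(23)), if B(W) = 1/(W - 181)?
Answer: -7559094387/7317613 ≈ -1033.0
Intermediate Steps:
B(W) = 1/(-181 + W)
-1033 + 1/(-46314 + B(23)) = -1033 + 1/(-46314 + 1/(-181 + 23)) = -1033 + 1/(-46314 + 1/(-158)) = -1033 + 1/(-46314 - 1/158) = -1033 + 1/(-7317613/158) = -1033 - 158/7317613 = -7559094387/7317613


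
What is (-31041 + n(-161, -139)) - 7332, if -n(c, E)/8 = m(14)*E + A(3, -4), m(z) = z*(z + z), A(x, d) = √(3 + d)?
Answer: 397531 - 8*I ≈ 3.9753e+5 - 8.0*I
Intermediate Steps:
m(z) = 2*z² (m(z) = z*(2*z) = 2*z²)
n(c, E) = -3136*E - 8*I (n(c, E) = -8*((2*14²)*E + √(3 - 4)) = -8*((2*196)*E + √(-1)) = -8*(392*E + I) = -8*(I + 392*E) = -3136*E - 8*I)
(-31041 + n(-161, -139)) - 7332 = (-31041 + (-3136*(-139) - 8*I)) - 7332 = (-31041 + (435904 - 8*I)) - 7332 = (404863 - 8*I) - 7332 = 397531 - 8*I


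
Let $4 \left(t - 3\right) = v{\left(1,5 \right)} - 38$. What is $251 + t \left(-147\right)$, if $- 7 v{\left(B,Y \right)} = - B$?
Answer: $\frac{4805}{4} \approx 1201.3$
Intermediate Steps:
$v{\left(B,Y \right)} = \frac{B}{7}$ ($v{\left(B,Y \right)} = - \frac{\left(-1\right) B}{7} = \frac{B}{7}$)
$t = - \frac{181}{28}$ ($t = 3 + \frac{\frac{1}{7} \cdot 1 - 38}{4} = 3 + \frac{\frac{1}{7} - 38}{4} = 3 + \frac{1}{4} \left(- \frac{265}{7}\right) = 3 - \frac{265}{28} = - \frac{181}{28} \approx -6.4643$)
$251 + t \left(-147\right) = 251 - - \frac{3801}{4} = 251 + \frac{3801}{4} = \frac{4805}{4}$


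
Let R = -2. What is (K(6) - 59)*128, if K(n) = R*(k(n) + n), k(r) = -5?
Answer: -7808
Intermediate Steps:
K(n) = 10 - 2*n (K(n) = -2*(-5 + n) = 10 - 2*n)
(K(6) - 59)*128 = ((10 - 2*6) - 59)*128 = ((10 - 12) - 59)*128 = (-2 - 59)*128 = -61*128 = -7808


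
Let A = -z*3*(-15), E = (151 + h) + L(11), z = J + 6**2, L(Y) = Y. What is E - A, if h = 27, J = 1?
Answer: -1476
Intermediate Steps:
z = 37 (z = 1 + 6**2 = 1 + 36 = 37)
E = 189 (E = (151 + 27) + 11 = 178 + 11 = 189)
A = 1665 (A = -37*3*(-15) = -1*111*(-15) = -111*(-15) = 1665)
E - A = 189 - 1*1665 = 189 - 1665 = -1476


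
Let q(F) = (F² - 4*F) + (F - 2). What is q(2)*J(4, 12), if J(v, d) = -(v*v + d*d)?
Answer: 640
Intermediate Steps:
q(F) = -2 + F² - 3*F (q(F) = (F² - 4*F) + (-2 + F) = -2 + F² - 3*F)
J(v, d) = -d² - v² (J(v, d) = -(v² + d²) = -(d² + v²) = -d² - v²)
q(2)*J(4, 12) = (-2 + 2² - 3*2)*(-1*12² - 1*4²) = (-2 + 4 - 6)*(-1*144 - 1*16) = -4*(-144 - 16) = -4*(-160) = 640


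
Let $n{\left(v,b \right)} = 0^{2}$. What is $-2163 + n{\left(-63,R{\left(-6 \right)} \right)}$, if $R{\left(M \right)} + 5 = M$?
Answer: $-2163$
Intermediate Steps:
$R{\left(M \right)} = -5 + M$
$n{\left(v,b \right)} = 0$
$-2163 + n{\left(-63,R{\left(-6 \right)} \right)} = -2163 + 0 = -2163$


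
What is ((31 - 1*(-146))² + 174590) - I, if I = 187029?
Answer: 18890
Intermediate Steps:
((31 - 1*(-146))² + 174590) - I = ((31 - 1*(-146))² + 174590) - 1*187029 = ((31 + 146)² + 174590) - 187029 = (177² + 174590) - 187029 = (31329 + 174590) - 187029 = 205919 - 187029 = 18890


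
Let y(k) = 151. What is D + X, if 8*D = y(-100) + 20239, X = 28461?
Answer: 124039/4 ≈ 31010.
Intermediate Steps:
D = 10195/4 (D = (151 + 20239)/8 = (⅛)*20390 = 10195/4 ≈ 2548.8)
D + X = 10195/4 + 28461 = 124039/4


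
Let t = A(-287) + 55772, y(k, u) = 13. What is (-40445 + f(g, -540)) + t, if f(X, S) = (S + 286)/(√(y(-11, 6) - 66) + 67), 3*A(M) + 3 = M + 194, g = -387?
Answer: 34726436/2271 + 127*I*√53/2271 ≈ 15291.0 + 0.40712*I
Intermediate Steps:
A(M) = 191/3 + M/3 (A(M) = -1 + (M + 194)/3 = -1 + (194 + M)/3 = -1 + (194/3 + M/3) = 191/3 + M/3)
f(X, S) = (286 + S)/(67 + I*√53) (f(X, S) = (S + 286)/(√(13 - 66) + 67) = (286 + S)/(√(-53) + 67) = (286 + S)/(I*√53 + 67) = (286 + S)/(67 + I*√53))
t = 55740 (t = (191/3 + (⅓)*(-287)) + 55772 = (191/3 - 287/3) + 55772 = -32 + 55772 = 55740)
(-40445 + f(g, -540)) + t = (-40445 + (9581/2271 + (67/4542)*(-540) - 143*I*√53/2271 - 1/4542*I*(-540)*√53)) + 55740 = (-40445 + (9581/2271 - 6030/757 - 143*I*√53/2271 + 90*I*√53/757)) + 55740 = (-40445 + (-8509/2271 + 127*I*√53/2271)) + 55740 = (-91859104/2271 + 127*I*√53/2271) + 55740 = 34726436/2271 + 127*I*√53/2271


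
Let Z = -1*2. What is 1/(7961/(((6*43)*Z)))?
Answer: -516/7961 ≈ -0.064816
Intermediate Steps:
Z = -2
1/(7961/(((6*43)*Z))) = 1/(7961/(((6*43)*(-2)))) = 1/(7961/((258*(-2)))) = 1/(7961/(-516)) = 1/(7961*(-1/516)) = 1/(-7961/516) = -516/7961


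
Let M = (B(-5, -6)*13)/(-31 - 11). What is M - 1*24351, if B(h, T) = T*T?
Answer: -170535/7 ≈ -24362.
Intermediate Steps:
B(h, T) = T²
M = -78/7 (M = ((-6)²*13)/(-31 - 11) = (36*13)/(-42) = 468*(-1/42) = -78/7 ≈ -11.143)
M - 1*24351 = -78/7 - 1*24351 = -78/7 - 24351 = -170535/7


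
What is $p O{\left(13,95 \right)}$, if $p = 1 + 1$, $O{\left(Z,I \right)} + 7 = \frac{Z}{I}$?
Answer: $- \frac{1304}{95} \approx -13.726$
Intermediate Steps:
$O{\left(Z,I \right)} = -7 + \frac{Z}{I}$
$p = 2$
$p O{\left(13,95 \right)} = 2 \left(-7 + \frac{13}{95}\right) = 2 \left(- \frac{652}{95}\right) = - \frac{1304}{95}$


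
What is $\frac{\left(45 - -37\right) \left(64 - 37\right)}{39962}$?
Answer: $\frac{1107}{19981} \approx 0.055403$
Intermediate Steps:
$\frac{\left(45 - -37\right) \left(64 - 37\right)}{39962} = \left(45 + 37\right) 27 \cdot \frac{1}{39962} = 82 \cdot 27 \cdot \frac{1}{39962} = 2214 \cdot \frac{1}{39962} = \frac{1107}{19981}$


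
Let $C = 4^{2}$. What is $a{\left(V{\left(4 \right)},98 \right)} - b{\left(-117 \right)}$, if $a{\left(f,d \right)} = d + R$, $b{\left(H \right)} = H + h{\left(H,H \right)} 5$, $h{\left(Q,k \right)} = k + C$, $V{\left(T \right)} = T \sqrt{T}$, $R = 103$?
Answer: $823$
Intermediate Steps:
$C = 16$
$V{\left(T \right)} = T^{\frac{3}{2}}$
$h{\left(Q,k \right)} = 16 + k$ ($h{\left(Q,k \right)} = k + 16 = 16 + k$)
$b{\left(H \right)} = 80 + 6 H$ ($b{\left(H \right)} = H + \left(16 + H\right) 5 = H + \left(80 + 5 H\right) = 80 + 6 H$)
$a{\left(f,d \right)} = 103 + d$ ($a{\left(f,d \right)} = d + 103 = 103 + d$)
$a{\left(V{\left(4 \right)},98 \right)} - b{\left(-117 \right)} = \left(103 + 98\right) - \left(80 + 6 \left(-117\right)\right) = 201 - \left(80 - 702\right) = 201 - -622 = 201 + 622 = 823$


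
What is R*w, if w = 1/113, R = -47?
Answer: -47/113 ≈ -0.41593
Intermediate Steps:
w = 1/113 ≈ 0.0088496
R*w = -47*1/113 = -47/113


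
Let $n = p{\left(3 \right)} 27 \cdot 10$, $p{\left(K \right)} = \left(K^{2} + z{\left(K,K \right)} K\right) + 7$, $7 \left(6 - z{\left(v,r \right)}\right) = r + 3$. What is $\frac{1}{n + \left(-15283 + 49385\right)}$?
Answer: $\frac{7}{298114} \approx 2.3481 \cdot 10^{-5}$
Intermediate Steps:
$z{\left(v,r \right)} = \frac{39}{7} - \frac{r}{7}$ ($z{\left(v,r \right)} = 6 - \frac{r + 3}{7} = 6 - \frac{3 + r}{7} = 6 - \left(\frac{3}{7} + \frac{r}{7}\right) = \frac{39}{7} - \frac{r}{7}$)
$p{\left(K \right)} = 7 + K^{2} + K \left(\frac{39}{7} - \frac{K}{7}\right)$ ($p{\left(K \right)} = \left(K^{2} + \left(\frac{39}{7} - \frac{K}{7}\right) K\right) + 7 = \left(K^{2} + K \left(\frac{39}{7} - \frac{K}{7}\right)\right) + 7 = 7 + K^{2} + K \left(\frac{39}{7} - \frac{K}{7}\right)$)
$n = \frac{59400}{7}$ ($n = \left(7 + \frac{6 \cdot 3^{2}}{7} + \frac{39}{7} \cdot 3\right) 27 \cdot 10 = \left(7 + \frac{6}{7} \cdot 9 + \frac{117}{7}\right) 27 \cdot 10 = \left(7 + \frac{54}{7} + \frac{117}{7}\right) 27 \cdot 10 = \frac{220}{7} \cdot 27 \cdot 10 = \frac{5940}{7} \cdot 10 = \frac{59400}{7} \approx 8485.7$)
$\frac{1}{n + \left(-15283 + 49385\right)} = \frac{1}{\frac{59400}{7} + \left(-15283 + 49385\right)} = \frac{1}{\frac{59400}{7} + 34102} = \frac{1}{\frac{298114}{7}} = \frac{7}{298114}$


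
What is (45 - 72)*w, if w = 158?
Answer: -4266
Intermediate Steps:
(45 - 72)*w = (45 - 72)*158 = -27*158 = -4266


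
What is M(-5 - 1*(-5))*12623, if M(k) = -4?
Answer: -50492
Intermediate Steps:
M(-5 - 1*(-5))*12623 = -4*12623 = -50492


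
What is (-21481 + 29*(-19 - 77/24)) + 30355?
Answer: 197519/24 ≈ 8230.0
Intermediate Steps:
(-21481 + 29*(-19 - 77/24)) + 30355 = (-21481 + 29*(-533/24)) + 30355 = (-21481 - 15457/24) + 30355 = -531001/24 + 30355 = 197519/24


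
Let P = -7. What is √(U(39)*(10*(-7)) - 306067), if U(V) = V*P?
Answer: I*√286957 ≈ 535.68*I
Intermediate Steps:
U(V) = -7*V (U(V) = V*(-7) = -7*V)
√(U(39)*(10*(-7)) - 306067) = √((-7*39)*(10*(-7)) - 306067) = √(-273*(-70) - 306067) = √(19110 - 306067) = √(-286957) = I*√286957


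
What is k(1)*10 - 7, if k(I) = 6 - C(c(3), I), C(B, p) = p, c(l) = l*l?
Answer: 43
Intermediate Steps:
c(l) = l²
k(I) = 6 - I
k(1)*10 - 7 = (6 - 1*1)*10 - 7 = (6 - 1)*10 - 7 = 5*10 - 7 = 50 - 7 = 43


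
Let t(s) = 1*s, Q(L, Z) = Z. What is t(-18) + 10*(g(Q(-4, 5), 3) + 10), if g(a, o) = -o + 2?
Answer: 72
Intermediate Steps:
g(a, o) = 2 - o
t(s) = s
t(-18) + 10*(g(Q(-4, 5), 3) + 10) = -18 + 10*((2 - 1*3) + 10) = -18 + 10*((2 - 3) + 10) = -18 + 10*(-1 + 10) = -18 + 10*9 = -18 + 90 = 72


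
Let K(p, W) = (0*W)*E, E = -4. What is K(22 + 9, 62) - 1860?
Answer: -1860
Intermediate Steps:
K(p, W) = 0 (K(p, W) = (0*W)*(-4) = 0*(-4) = 0)
K(22 + 9, 62) - 1860 = 0 - 1860 = -1860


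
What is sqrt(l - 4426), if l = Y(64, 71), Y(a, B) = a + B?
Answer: I*sqrt(4291) ≈ 65.506*I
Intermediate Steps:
Y(a, B) = B + a
l = 135 (l = 71 + 64 = 135)
sqrt(l - 4426) = sqrt(135 - 4426) = sqrt(-4291) = I*sqrt(4291)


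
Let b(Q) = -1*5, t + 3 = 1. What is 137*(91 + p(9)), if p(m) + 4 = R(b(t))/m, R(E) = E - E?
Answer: 11919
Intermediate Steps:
t = -2 (t = -3 + 1 = -2)
b(Q) = -5
R(E) = 0
p(m) = -4 (p(m) = -4 + 0/m = -4 + 0 = -4)
137*(91 + p(9)) = 137*(91 - 4) = 137*87 = 11919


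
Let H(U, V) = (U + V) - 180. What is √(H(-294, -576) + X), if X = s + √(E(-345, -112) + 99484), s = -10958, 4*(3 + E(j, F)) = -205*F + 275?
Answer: √(-48032 + 2*√421159)/2 ≈ 108.09*I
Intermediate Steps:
E(j, F) = 263/4 - 205*F/4 (E(j, F) = -3 + (-205*F + 275)/4 = -3 + (275 - 205*F)/4 = -3 + (275/4 - 205*F/4) = 263/4 - 205*F/4)
H(U, V) = -180 + U + V
X = -10958 + √421159/2 (X = -10958 + √((263/4 - 205/4*(-112)) + 99484) = -10958 + √((263/4 + 5740) + 99484) = -10958 + √(23223/4 + 99484) = -10958 + √(421159/4) = -10958 + √421159/2 ≈ -10634.)
√(H(-294, -576) + X) = √((-180 - 294 - 576) + (-10958 + √421159/2)) = √(-1050 + (-10958 + √421159/2)) = √(-12008 + √421159/2)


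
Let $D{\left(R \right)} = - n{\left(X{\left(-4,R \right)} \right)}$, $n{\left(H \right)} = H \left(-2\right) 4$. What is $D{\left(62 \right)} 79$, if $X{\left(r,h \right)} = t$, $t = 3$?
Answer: $1896$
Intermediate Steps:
$X{\left(r,h \right)} = 3$
$n{\left(H \right)} = - 8 H$ ($n{\left(H \right)} = - 2 H 4 = - 8 H$)
$D{\left(R \right)} = 24$ ($D{\left(R \right)} = - \left(-8\right) 3 = \left(-1\right) \left(-24\right) = 24$)
$D{\left(62 \right)} 79 = 24 \cdot 79 = 1896$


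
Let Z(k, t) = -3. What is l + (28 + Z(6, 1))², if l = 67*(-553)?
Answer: -36426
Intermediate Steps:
l = -37051
l + (28 + Z(6, 1))² = -37051 + (28 - 3)² = -37051 + 25² = -37051 + 625 = -36426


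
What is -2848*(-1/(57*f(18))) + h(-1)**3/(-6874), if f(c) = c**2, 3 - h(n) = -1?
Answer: 2299400/15868629 ≈ 0.14490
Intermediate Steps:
h(n) = 4 (h(n) = 3 - 1*(-1) = 3 + 1 = 4)
-2848*(-1/(57*f(18))) + h(-1)**3/(-6874) = -2848/(18**2*(-57)) + 4**3/(-6874) = -2848/(324*(-57)) + 64*(-1/6874) = -2848/(-18468) - 32/3437 = -2848*(-1/18468) - 32/3437 = 712/4617 - 32/3437 = 2299400/15868629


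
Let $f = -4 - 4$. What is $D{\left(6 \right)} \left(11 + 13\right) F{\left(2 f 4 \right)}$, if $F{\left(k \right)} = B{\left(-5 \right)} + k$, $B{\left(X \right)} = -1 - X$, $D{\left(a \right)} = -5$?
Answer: $7200$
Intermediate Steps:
$f = -8$ ($f = -4 - 4 = -8$)
$F{\left(k \right)} = 4 + k$ ($F{\left(k \right)} = \left(-1 - -5\right) + k = \left(-1 + 5\right) + k = 4 + k$)
$D{\left(6 \right)} \left(11 + 13\right) F{\left(2 f 4 \right)} = - 5 \left(11 + 13\right) \left(4 + 2 \left(-8\right) 4\right) = \left(-5\right) 24 \left(4 - 64\right) = - 120 \left(4 - 64\right) = \left(-120\right) \left(-60\right) = 7200$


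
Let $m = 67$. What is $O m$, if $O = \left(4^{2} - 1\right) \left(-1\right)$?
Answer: $-1005$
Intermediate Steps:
$O = -15$ ($O = \left(16 - 1\right) \left(-1\right) = 15 \left(-1\right) = -15$)
$O m = \left(-15\right) 67 = -1005$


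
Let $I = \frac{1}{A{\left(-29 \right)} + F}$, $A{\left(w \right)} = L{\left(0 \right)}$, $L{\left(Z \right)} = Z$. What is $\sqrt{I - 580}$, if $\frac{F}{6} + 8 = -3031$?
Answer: $\frac{i \sqrt{21426410746}}{6078} \approx 24.083 i$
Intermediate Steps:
$F = -18234$ ($F = -48 + 6 \left(-3031\right) = -48 - 18186 = -18234$)
$A{\left(w \right)} = 0$
$I = - \frac{1}{18234}$ ($I = \frac{1}{0 - 18234} = \frac{1}{-18234} = - \frac{1}{18234} \approx -5.4843 \cdot 10^{-5}$)
$\sqrt{I - 580} = \sqrt{- \frac{1}{18234} - 580} = \sqrt{- \frac{10575721}{18234}} = \frac{i \sqrt{21426410746}}{6078}$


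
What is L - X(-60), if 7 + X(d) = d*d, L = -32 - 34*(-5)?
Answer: -3455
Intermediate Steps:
L = 138 (L = -32 + 170 = 138)
X(d) = -7 + d² (X(d) = -7 + d*d = -7 + d²)
L - X(-60) = 138 - (-7 + (-60)²) = 138 - (-7 + 3600) = 138 - 1*3593 = 138 - 3593 = -3455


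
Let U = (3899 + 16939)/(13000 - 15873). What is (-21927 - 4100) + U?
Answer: -74796409/2873 ≈ -26034.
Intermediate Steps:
U = -20838/2873 (U = 20838/(-2873) = 20838*(-1/2873) = -20838/2873 ≈ -7.2530)
(-21927 - 4100) + U = (-21927 - 4100) - 20838/2873 = -26027 - 20838/2873 = -74796409/2873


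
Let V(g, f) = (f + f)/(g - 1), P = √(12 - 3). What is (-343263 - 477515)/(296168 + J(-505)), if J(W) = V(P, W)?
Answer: -820778/295663 ≈ -2.7761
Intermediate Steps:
P = 3 (P = √9 = 3)
V(g, f) = 2*f/(-1 + g) (V(g, f) = (2*f)/(-1 + g) = 2*f/(-1 + g))
J(W) = W (J(W) = 2*W/(-1 + 3) = 2*W/2 = 2*W*(½) = W)
(-343263 - 477515)/(296168 + J(-505)) = (-343263 - 477515)/(296168 - 505) = -820778/295663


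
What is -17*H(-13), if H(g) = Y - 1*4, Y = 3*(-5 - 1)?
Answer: 374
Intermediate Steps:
Y = -18 (Y = 3*(-6) = -18)
H(g) = -22 (H(g) = -18 - 1*4 = -18 - 4 = -22)
-17*H(-13) = -17*(-22) = 374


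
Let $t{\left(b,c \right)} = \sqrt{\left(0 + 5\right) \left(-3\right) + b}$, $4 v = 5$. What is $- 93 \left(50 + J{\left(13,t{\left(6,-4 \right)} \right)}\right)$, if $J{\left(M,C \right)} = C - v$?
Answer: $- \frac{18135}{4} - 279 i \approx -4533.8 - 279.0 i$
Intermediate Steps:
$v = \frac{5}{4}$ ($v = \frac{1}{4} \cdot 5 = \frac{5}{4} \approx 1.25$)
$t{\left(b,c \right)} = \sqrt{-15 + b}$ ($t{\left(b,c \right)} = \sqrt{5 \left(-3\right) + b} = \sqrt{-15 + b}$)
$J{\left(M,C \right)} = - \frac{5}{4} + C$ ($J{\left(M,C \right)} = C - \frac{5}{4} = - \frac{5}{4} + C$)
$- 93 \left(50 + J{\left(13,t{\left(6,-4 \right)} \right)}\right) = - 93 \left(50 - \left(\frac{5}{4} - \sqrt{-15 + 6}\right)\right) = - 93 \left(50 - \left(\frac{5}{4} - \sqrt{-9}\right)\right) = - 93 \left(50 - \left(\frac{5}{4} - 3 i\right)\right) = - 93 \left(\frac{195}{4} + 3 i\right) = - \frac{18135}{4} - 279 i$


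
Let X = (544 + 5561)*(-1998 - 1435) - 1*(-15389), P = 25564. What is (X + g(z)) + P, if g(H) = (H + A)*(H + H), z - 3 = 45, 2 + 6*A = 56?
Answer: -20912040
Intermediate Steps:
A = 9 (A = -1/3 + (1/6)*56 = -1/3 + 28/3 = 9)
z = 48 (z = 3 + 45 = 48)
g(H) = 2*H*(9 + H) (g(H) = (H + 9)*(H + H) = (9 + H)*(2*H) = 2*H*(9 + H))
X = -20943076 (X = 6105*(-3433) + 15389 = -20958465 + 15389 = -20943076)
(X + g(z)) + P = (-20943076 + 2*48*(9 + 48)) + 25564 = (-20943076 + 2*48*57) + 25564 = (-20943076 + 5472) + 25564 = -20937604 + 25564 = -20912040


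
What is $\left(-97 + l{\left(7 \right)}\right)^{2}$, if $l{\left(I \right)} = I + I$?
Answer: $6889$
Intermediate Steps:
$l{\left(I \right)} = 2 I$
$\left(-97 + l{\left(7 \right)}\right)^{2} = \left(-97 + 2 \cdot 7\right)^{2} = \left(-97 + 14\right)^{2} = \left(-83\right)^{2} = 6889$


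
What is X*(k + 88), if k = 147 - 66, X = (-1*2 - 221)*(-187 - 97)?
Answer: 10703108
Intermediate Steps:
X = 63332 (X = (-2 - 221)*(-284) = -223*(-284) = 63332)
k = 81
X*(k + 88) = 63332*(81 + 88) = 63332*169 = 10703108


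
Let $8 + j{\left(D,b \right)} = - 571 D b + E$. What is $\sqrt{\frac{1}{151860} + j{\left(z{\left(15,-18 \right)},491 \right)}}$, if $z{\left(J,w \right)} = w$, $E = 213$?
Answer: $\frac{\sqrt{29096084336962665}}{75930} \approx 2246.5$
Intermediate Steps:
$j{\left(D,b \right)} = 205 - 571 D b$ ($j{\left(D,b \right)} = -8 + \left(- 571 D b + 213\right) = -8 - \left(-213 + 571 D b\right) = 205 - 571 D b$)
$\sqrt{\frac{1}{151860} + j{\left(z{\left(15,-18 \right)},491 \right)}} = \sqrt{\frac{1}{151860} - \left(-205 - 5046498\right)} = \sqrt{\frac{1}{151860} + \left(205 + 5046498\right)} = \sqrt{\frac{1}{151860} + 5046703} = \sqrt{\frac{766392317581}{151860}} = \frac{\sqrt{29096084336962665}}{75930}$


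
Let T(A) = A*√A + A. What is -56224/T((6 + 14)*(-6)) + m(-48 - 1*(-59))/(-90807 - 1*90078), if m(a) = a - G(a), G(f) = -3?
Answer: 84748958/21887085 - 14056*I*√30/1815 ≈ 3.8721 - 42.418*I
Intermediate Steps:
m(a) = 3 + a (m(a) = a - 1*(-3) = a + 3 = 3 + a)
T(A) = A + A^(3/2) (T(A) = A^(3/2) + A = A + A^(3/2))
-56224/T((6 + 14)*(-6)) + m(-48 - 1*(-59))/(-90807 - 1*90078) = -56224/((6 + 14)*(-6) + ((6 + 14)*(-6))^(3/2)) + (3 + (-48 - 1*(-59)))/(-90807 - 1*90078) = -56224/(20*(-6) + (20*(-6))^(3/2)) + (3 + (-48 + 59))/(-90807 - 90078) = -56224/(-120 + (-120)^(3/2)) + (3 + 11)/(-180885) = -56224/(-120 - 240*I*√30) + 14*(-1/180885) = -56224/(-120 - 240*I*√30) - 14/180885 = -14/180885 - 56224/(-120 - 240*I*√30)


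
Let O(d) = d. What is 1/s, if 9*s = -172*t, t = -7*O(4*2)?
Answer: 9/9632 ≈ 0.00093439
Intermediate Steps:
t = -56 (t = -28*2 = -7*8 = -56)
s = 9632/9 (s = (-172*(-56))/9 = (⅑)*9632 = 9632/9 ≈ 1070.2)
1/s = 1/(9632/9) = 9/9632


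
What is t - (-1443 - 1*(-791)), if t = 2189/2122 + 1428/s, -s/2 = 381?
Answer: 175483055/269494 ≈ 651.16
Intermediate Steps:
s = -762 (s = -2*381 = -762)
t = -227033/269494 (t = 2189/2122 + 1428/(-762) = 2189*(1/2122) + 1428*(-1/762) = 2189/2122 - 238/127 = -227033/269494 ≈ -0.84244)
t - (-1443 - 1*(-791)) = -227033/269494 - (-1443 - 1*(-791)) = -227033/269494 - (-1443 + 791) = -227033/269494 - 1*(-652) = -227033/269494 + 652 = 175483055/269494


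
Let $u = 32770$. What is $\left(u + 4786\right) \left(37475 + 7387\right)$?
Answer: $1684837272$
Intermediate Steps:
$\left(u + 4786\right) \left(37475 + 7387\right) = \left(32770 + 4786\right) \left(37475 + 7387\right) = 37556 \cdot 44862 = 1684837272$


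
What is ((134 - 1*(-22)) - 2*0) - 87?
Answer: 69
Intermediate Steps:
((134 - 1*(-22)) - 2*0) - 87 = ((134 + 22) + 0) - 87 = (156 + 0) - 87 = 156 - 87 = 69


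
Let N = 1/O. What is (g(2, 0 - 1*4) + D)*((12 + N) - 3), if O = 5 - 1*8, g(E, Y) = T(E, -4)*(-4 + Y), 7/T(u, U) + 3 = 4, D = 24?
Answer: -832/3 ≈ -277.33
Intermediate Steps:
T(u, U) = 7 (T(u, U) = 7/(-3 + 4) = 7/1 = 7*1 = 7)
g(E, Y) = -28 + 7*Y (g(E, Y) = 7*(-4 + Y) = -28 + 7*Y)
O = -3 (O = 5 - 8 = -3)
N = -⅓ (N = 1/(-3) = -⅓ ≈ -0.33333)
(g(2, 0 - 1*4) + D)*((12 + N) - 3) = ((-28 + 7*(0 - 1*4)) + 24)*((12 - ⅓) - 3) = ((-28 + 7*(0 - 4)) + 24)*(35/3 - 3) = ((-28 + 7*(-4)) + 24)*(26/3) = ((-28 - 28) + 24)*(26/3) = (-56 + 24)*(26/3) = -32*26/3 = -832/3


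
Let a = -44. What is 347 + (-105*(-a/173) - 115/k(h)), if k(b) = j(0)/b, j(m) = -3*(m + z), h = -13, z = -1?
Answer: 424868/519 ≈ 818.63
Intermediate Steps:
j(m) = 3 - 3*m (j(m) = -3*(m - 1) = -3*(-1 + m) = 3 - 3*m)
k(b) = 3/b (k(b) = (3 - 3*0)/b = (3 + 0)/b = 3/b)
347 + (-105*(-a/173) - 115/k(h)) = 347 + (-105/((-173/(-44))) - 115/(3/(-13))) = 347 + (-105/((-173*(-1/44))) - 115/(3*(-1/13))) = 347 + (-105/173/44 - 115/(-3/13)) = 347 + (-105*44/173 - 115*(-13/3)) = 347 + (-4620/173 + 1495/3) = 347 + 244775/519 = 424868/519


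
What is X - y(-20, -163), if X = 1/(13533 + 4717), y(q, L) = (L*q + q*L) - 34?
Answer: -118369499/18250 ≈ -6486.0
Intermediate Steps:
y(q, L) = -34 + 2*L*q (y(q, L) = (L*q + L*q) - 34 = 2*L*q - 34 = -34 + 2*L*q)
X = 1/18250 ≈ 5.4795e-5
X - y(-20, -163) = 1/18250 - (-34 + 2*(-163)*(-20)) = 1/18250 - (-34 + 6520) = 1/18250 - 1*6486 = 1/18250 - 6486 = -118369499/18250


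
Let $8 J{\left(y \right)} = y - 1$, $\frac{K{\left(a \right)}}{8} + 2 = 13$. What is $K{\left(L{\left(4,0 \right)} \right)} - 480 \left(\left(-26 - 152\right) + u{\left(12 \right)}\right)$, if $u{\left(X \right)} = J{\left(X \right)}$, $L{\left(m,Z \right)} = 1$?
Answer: $84868$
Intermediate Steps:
$K{\left(a \right)} = 88$ ($K{\left(a \right)} = -16 + 8 \cdot 13 = -16 + 104 = 88$)
$J{\left(y \right)} = - \frac{1}{8} + \frac{y}{8}$ ($J{\left(y \right)} = \frac{y - 1}{8} = \frac{-1 + y}{8} = - \frac{1}{8} + \frac{y}{8}$)
$u{\left(X \right)} = - \frac{1}{8} + \frac{X}{8}$
$K{\left(L{\left(4,0 \right)} \right)} - 480 \left(\left(-26 - 152\right) + u{\left(12 \right)}\right) = 88 - 480 \left(\left(-26 - 152\right) + \left(- \frac{1}{8} + \frac{1}{8} \cdot 12\right)\right) = 88 - 480 \left(-178 + \left(- \frac{1}{8} + \frac{3}{2}\right)\right) = 88 - 480 \left(-178 + \frac{11}{8}\right) = 88 - -84780 = 88 + 84780 = 84868$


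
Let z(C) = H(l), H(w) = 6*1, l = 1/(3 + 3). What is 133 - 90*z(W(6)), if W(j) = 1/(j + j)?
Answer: -407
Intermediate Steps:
l = 1/6 ≈ 0.16667
W(j) = 1/(2*j)
H(w) = 6
z(C) = 6
133 - 90*z(W(6)) = 133 - 90*6 = 133 - 540 = -407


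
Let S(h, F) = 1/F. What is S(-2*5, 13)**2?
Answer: 1/169 ≈ 0.0059172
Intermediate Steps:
S(-2*5, 13)**2 = (1/13)**2 = 1/169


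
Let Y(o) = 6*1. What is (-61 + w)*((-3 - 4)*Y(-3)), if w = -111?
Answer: 7224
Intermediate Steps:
Y(o) = 6
(-61 + w)*((-3 - 4)*Y(-3)) = (-61 - 111)*((-3 - 4)*6) = -(-1204)*6 = -172*(-42) = 7224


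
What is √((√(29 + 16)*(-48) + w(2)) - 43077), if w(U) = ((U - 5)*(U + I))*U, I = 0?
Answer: √(-43089 - 144*√5) ≈ 208.35*I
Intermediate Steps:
w(U) = U²*(-5 + U) (w(U) = ((U - 5)*(U + 0))*U = ((-5 + U)*U)*U = (U*(-5 + U))*U = U²*(-5 + U))
√((√(29 + 16)*(-48) + w(2)) - 43077) = √((√(29 + 16)*(-48) + 2²*(-5 + 2)) - 43077) = √((√45*(-48) + 4*(-3)) - 43077) = √(((3*√5)*(-48) - 12) - 43077) = √((-144*√5 - 12) - 43077) = √((-12 - 144*√5) - 43077) = √(-43089 - 144*√5)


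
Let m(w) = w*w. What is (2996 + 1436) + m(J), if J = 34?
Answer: 5588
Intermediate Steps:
m(w) = w²
(2996 + 1436) + m(J) = (2996 + 1436) + 34² = 4432 + 1156 = 5588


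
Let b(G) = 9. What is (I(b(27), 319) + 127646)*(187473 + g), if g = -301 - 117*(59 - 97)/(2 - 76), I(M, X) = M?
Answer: 883773564355/37 ≈ 2.3886e+10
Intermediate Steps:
g = -13360/37 (g = -301 - (-4446)/(-74) = -301 - (-4446)*(-1)/74 = -301 - 117*19/37 = -301 - 2223/37 = -13360/37 ≈ -361.08)
(I(b(27), 319) + 127646)*(187473 + g) = (9 + 127646)*(187473 - 13360/37) = 127655*(6923141/37) = 883773564355/37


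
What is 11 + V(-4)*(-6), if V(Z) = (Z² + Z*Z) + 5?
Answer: -211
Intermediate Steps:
V(Z) = 5 + 2*Z² (V(Z) = (Z² + Z²) + 5 = 2*Z² + 5 = 5 + 2*Z²)
11 + V(-4)*(-6) = 11 + (5 + 2*(-4)²)*(-6) = 11 + (5 + 2*16)*(-6) = 11 + (5 + 32)*(-6) = 11 + 37*(-6) = 11 - 222 = -211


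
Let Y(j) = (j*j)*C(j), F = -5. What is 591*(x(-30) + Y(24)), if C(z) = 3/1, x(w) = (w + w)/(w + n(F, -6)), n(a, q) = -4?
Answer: 17378946/17 ≈ 1.0223e+6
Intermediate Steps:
x(w) = 2*w/(-4 + w) (x(w) = (w + w)/(w - 4) = (2*w)/(-4 + w) = 2*w/(-4 + w))
C(z) = 3 (C(z) = 3*1 = 3)
Y(j) = 3*j**2 (Y(j) = (j*j)*3 = j**2*3 = 3*j**2)
591*(x(-30) + Y(24)) = 591*(2*(-30)/(-4 - 30) + 3*24**2) = 591*(2*(-30)/(-34) + 3*576) = 591*(2*(-30)*(-1/34) + 1728) = 591*(30/17 + 1728) = 591*(29406/17) = 17378946/17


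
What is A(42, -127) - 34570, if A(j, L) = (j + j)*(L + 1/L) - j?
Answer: -5750644/127 ≈ -45281.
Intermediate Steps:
A(j, L) = -j + 2*j*(L + 1/L) (A(j, L) = (2*j)*(L + 1/L) - j = 2*j*(L + 1/L) - j = -j + 2*j*(L + 1/L))
A(42, -127) - 34570 = 42*(2 - 127*(-1 + 2*(-127)))/(-127) - 34570 = 42*(-1/127)*(2 - 127*(-1 - 254)) - 34570 = 42*(-1/127)*(2 - 127*(-255)) - 34570 = 42*(-1/127)*(2 + 32385) - 34570 = 42*(-1/127)*32387 - 34570 = -1360254/127 - 34570 = -5750644/127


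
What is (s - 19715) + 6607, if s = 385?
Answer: -12723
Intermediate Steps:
(s - 19715) + 6607 = (385 - 19715) + 6607 = -19330 + 6607 = -12723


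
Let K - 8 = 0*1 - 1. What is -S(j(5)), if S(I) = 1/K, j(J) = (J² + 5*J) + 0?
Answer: -⅐ ≈ -0.14286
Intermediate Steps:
j(J) = J² + 5*J
K = 7 (K = 8 + (0*1 - 1) = 8 + (0 - 1) = 8 - 1 = 7)
S(I) = ⅐ (S(I) = 1/7 = ⅐)
-S(j(5)) = -1*⅐ = -⅐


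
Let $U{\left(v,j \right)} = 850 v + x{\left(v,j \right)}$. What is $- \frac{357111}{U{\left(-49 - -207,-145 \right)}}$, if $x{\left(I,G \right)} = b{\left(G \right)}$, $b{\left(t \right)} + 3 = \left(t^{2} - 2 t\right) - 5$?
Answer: $- \frac{119037}{51869} \approx -2.295$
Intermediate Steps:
$b{\left(t \right)} = -8 + t^{2} - 2 t$ ($b{\left(t \right)} = -3 - \left(5 - t^{2} + 2 t\right) = -8 + t^{2} - 2 t$)
$x{\left(I,G \right)} = -8 + G^{2} - 2 G$
$U{\left(v,j \right)} = -8 + j^{2} - 2 j + 850 v$ ($U{\left(v,j \right)} = 850 v - \left(8 - j^{2} + 2 j\right) = -8 + j^{2} - 2 j + 850 v$)
$- \frac{357111}{U{\left(-49 - -207,-145 \right)}} = - \frac{357111}{-8 + \left(-145\right)^{2} - -290 + 850 \left(-49 - -207\right)} = - \frac{357111}{-8 + 21025 + 290 + 850 \left(-49 + 207\right)} = - \frac{357111}{-8 + 21025 + 290 + 850 \cdot 158} = - \frac{357111}{-8 + 21025 + 290 + 134300} = - \frac{357111}{155607} = \left(-357111\right) \frac{1}{155607} = - \frac{119037}{51869}$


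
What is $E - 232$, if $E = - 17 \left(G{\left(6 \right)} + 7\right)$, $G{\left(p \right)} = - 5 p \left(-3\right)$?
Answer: $-1881$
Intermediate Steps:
$G{\left(p \right)} = 15 p$
$E = -1649$ ($E = - 17 \left(15 \cdot 6 + 7\right) = - 17 \left(90 + 7\right) = \left(-17\right) 97 = -1649$)
$E - 232 = -1649 - 232 = -1881$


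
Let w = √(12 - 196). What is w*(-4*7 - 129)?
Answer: -314*I*√46 ≈ -2129.7*I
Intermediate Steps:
w = 2*I*√46 (w = √(-184) = 2*I*√46 ≈ 13.565*I)
w*(-4*7 - 129) = (2*I*√46)*(-4*7 - 129) = (2*I*√46)*(-28 - 129) = (2*I*√46)*(-157) = -314*I*√46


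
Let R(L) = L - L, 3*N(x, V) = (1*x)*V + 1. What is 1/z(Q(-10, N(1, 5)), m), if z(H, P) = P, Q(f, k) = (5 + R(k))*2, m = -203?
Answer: -1/203 ≈ -0.0049261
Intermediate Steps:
N(x, V) = 1/3 + V*x/3 (N(x, V) = ((1*x)*V + 1)/3 = (x*V + 1)/3 = (V*x + 1)/3 = (1 + V*x)/3 = 1/3 + V*x/3)
R(L) = 0
Q(f, k) = 10 (Q(f, k) = (5 + 0)*2 = 5*2 = 10)
1/z(Q(-10, N(1, 5)), m) = 1/(-203) = -1/203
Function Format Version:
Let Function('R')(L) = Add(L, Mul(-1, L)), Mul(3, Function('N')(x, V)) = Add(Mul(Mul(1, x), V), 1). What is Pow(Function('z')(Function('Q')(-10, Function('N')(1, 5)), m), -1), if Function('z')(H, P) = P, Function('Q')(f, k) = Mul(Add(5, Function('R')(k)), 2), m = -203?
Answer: Rational(-1, 203) ≈ -0.0049261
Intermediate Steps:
Function('N')(x, V) = Add(Rational(1, 3), Mul(Rational(1, 3), V, x)) (Function('N')(x, V) = Mul(Rational(1, 3), Add(Mul(Mul(1, x), V), 1)) = Mul(Rational(1, 3), Add(Mul(x, V), 1)) = Mul(Rational(1, 3), Add(Mul(V, x), 1)) = Mul(Rational(1, 3), Add(1, Mul(V, x))) = Add(Rational(1, 3), Mul(Rational(1, 3), V, x)))
Function('R')(L) = 0
Function('Q')(f, k) = 10 (Function('Q')(f, k) = Mul(Add(5, 0), 2) = Mul(5, 2) = 10)
Pow(Function('z')(Function('Q')(-10, Function('N')(1, 5)), m), -1) = Pow(-203, -1) = Rational(-1, 203)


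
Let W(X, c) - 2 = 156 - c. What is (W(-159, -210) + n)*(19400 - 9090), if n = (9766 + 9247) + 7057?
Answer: 272575780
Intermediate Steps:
W(X, c) = 158 - c (W(X, c) = 2 + (156 - c) = 158 - c)
n = 26070 (n = 19013 + 7057 = 26070)
(W(-159, -210) + n)*(19400 - 9090) = ((158 - 1*(-210)) + 26070)*(19400 - 9090) = ((158 + 210) + 26070)*10310 = (368 + 26070)*10310 = 26438*10310 = 272575780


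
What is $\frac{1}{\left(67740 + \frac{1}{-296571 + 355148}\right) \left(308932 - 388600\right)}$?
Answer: $- \frac{58577}{316123100494308} \approx -1.853 \cdot 10^{-10}$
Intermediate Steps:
$\frac{1}{\left(67740 + \frac{1}{-296571 + 355148}\right) \left(308932 - 388600\right)} = \frac{1}{\left(67740 + \frac{1}{58577}\right) \left(-79668\right)} = \frac{1}{\frac{3968005981}{58577} \left(-79668\right)} = \frac{1}{- \frac{316123100494308}{58577}} = - \frac{58577}{316123100494308}$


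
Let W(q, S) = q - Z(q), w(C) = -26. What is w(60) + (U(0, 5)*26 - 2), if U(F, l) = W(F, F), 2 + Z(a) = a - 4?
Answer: 128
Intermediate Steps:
Z(a) = -6 + a (Z(a) = -2 + (a - 4) = -2 + (-4 + a) = -6 + a)
W(q, S) = 6 (W(q, S) = q - (-6 + q) = q + (6 - q) = 6)
U(F, l) = 6
w(60) + (U(0, 5)*26 - 2) = -26 + (6*26 - 2) = -26 + (156 - 2) = -26 + 154 = 128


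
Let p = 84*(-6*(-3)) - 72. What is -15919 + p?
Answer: -14479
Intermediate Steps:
p = 1440 (p = 84*18 - 72 = 1512 - 72 = 1440)
-15919 + p = -15919 + 1440 = -14479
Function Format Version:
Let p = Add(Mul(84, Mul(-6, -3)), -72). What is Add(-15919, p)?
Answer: -14479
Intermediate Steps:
p = 1440 (p = Add(Mul(84, 18), -72) = Add(1512, -72) = 1440)
Add(-15919, p) = Add(-15919, 1440) = -14479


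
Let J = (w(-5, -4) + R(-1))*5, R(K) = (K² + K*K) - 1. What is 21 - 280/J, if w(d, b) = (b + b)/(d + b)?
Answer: -147/17 ≈ -8.6471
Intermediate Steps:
R(K) = -1 + 2*K² (R(K) = (K² + K²) - 1 = 2*K² - 1 = -1 + 2*K²)
w(d, b) = 2*b/(b + d) (w(d, b) = (2*b)/(b + d) = 2*b/(b + d))
J = 85/9 (J = (2*(-4)/(-4 - 5) + (-1 + 2*(-1)²))*5 = (2*(-4)/(-9) + (-1 + 2*1))*5 = (2*(-4)*(-⅑) + (-1 + 2))*5 = (8/9 + 1)*5 = (17/9)*5 = 85/9 ≈ 9.4444)
21 - 280/J = 21 - 280/85/9 = 21 - 280*9/85 = 21 - 14*36/17 = 21 - 504/17 = -147/17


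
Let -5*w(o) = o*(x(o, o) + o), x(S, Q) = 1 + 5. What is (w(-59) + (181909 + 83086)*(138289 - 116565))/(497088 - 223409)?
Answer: 28783753773/1368395 ≈ 21035.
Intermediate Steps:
x(S, Q) = 6
w(o) = -o*(6 + o)/5
(w(-59) + (181909 + 83086)*(138289 - 116565))/(497088 - 223409) = (-1/5*(-59)*(6 - 59) + (181909 + 83086)*(138289 - 116565))/(497088 - 223409) = (-1/5*(-59)*(-53) + 264995*21724)/273679 = (-3127/5 + 5756751380)*(1/273679) = (28783753773/5)*(1/273679) = 28783753773/1368395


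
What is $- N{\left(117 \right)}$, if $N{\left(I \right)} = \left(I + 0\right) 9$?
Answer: $-1053$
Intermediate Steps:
$N{\left(I \right)} = 9 I$ ($N{\left(I \right)} = I 9 = 9 I$)
$- N{\left(117 \right)} = - 9 \cdot 117 = \left(-1\right) 1053 = -1053$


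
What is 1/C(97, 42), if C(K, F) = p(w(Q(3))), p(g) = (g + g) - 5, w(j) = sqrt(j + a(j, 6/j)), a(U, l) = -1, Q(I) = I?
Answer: -5/17 - 2*sqrt(2)/17 ≈ -0.46050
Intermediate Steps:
w(j) = sqrt(-1 + j) (w(j) = sqrt(j - 1) = sqrt(-1 + j))
p(g) = -5 + 2*g (p(g) = 2*g - 5 = -5 + 2*g)
C(K, F) = -5 + 2*sqrt(2) (C(K, F) = -5 + 2*sqrt(-1 + 3) = -5 + 2*sqrt(2))
1/C(97, 42) = 1/(-5 + 2*sqrt(2))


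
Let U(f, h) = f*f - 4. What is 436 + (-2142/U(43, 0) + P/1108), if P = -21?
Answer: 98765031/227140 ≈ 434.82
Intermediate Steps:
U(f, h) = -4 + f² (U(f, h) = f² - 4 = -4 + f²)
436 + (-2142/U(43, 0) + P/1108) = 436 + (-2142/(-4 + 43²) - 21/1108) = 436 + (-2142/(-4 + 1849) - 21*1/1108) = 436 + (-2142/1845 - 21/1108) = 436 + (-2142*1/1845 - 21/1108) = 436 + (-238/205 - 21/1108) = 436 - 268009/227140 = 98765031/227140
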